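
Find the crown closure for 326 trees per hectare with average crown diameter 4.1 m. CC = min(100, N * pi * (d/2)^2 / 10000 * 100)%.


(d/2)^2 = (4.1/2)^2 = 2.05^2 = 4.2025
Crown area = 3.141593 * 4.2025 = 13.2025 m^2
N * area / 10000 * 100 = 326 * 13.2025 / 10000 * 100 = 43.0402
CC = min(100, 43.0402) = 43.0402 ≈ 43.0%

43.0%


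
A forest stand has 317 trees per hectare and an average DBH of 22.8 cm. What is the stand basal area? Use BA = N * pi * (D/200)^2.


(D/200)^2 = (22.8/200)^2 = 0.114^2 = 0.012996
Individual BA = 3.141593 * 0.012996 = 0.0408281 m^2
Stand BA = 317 * 0.0408281 = 12.9425 ≈ 12.94 m^2/ha

12.94 m^2/ha


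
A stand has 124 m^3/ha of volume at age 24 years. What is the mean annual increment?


MAI = 124 / 24 = 5.1667 ≈ 5.17 m^3/ha/yr

5.17 m^3/ha/yr


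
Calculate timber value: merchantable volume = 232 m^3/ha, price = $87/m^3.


Value = 232 * 87 = $20184/ha

$20184/ha


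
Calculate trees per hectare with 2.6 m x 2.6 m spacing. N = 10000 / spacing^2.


N = 10000 / 2.6^2 = 10000 / 6.76 = 1479.29 ≈ 1479 trees/ha

1479 trees/ha


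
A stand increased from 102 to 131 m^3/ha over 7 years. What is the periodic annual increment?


PAI = (V2 - V1) / period = (131 - 102) / 7 = 29 / 7 = 4.1429 ≈ 4.14 m^3/ha/yr

4.14 m^3/ha/yr


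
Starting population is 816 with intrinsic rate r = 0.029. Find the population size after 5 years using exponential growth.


r*t = 0.029 * 5 = 0.145
exp(0.145) = 1.15604
N = 816 * 1.15604 = 943.329 ≈ 943

943


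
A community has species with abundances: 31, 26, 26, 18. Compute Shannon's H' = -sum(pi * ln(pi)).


Total N = 31 + 26 + 26 + 18 = 101
Per-species terms:
  p = 31/101 = 0.306931; ln(p) = -1.181132; p*ln(p) = 0.306931 * (-1.181132) = -0.362526
  p = 26/101 = 0.257426; ln(p) = -1.357023; p*ln(p) = 0.257426 * (-1.357023) = -0.349333
  p = 26/101 = 0.257426; ln(p) = -1.357023; p*ln(p) = 0.257426 * (-1.357023) = -0.349333
  p = 18/101 = 0.178218; ln(p) = -1.724748; p*ln(p) = 0.178218 * (-1.724748) = -0.307381
sum(p*ln(p)) = (-0.362526) + (-0.349333) + (-0.349333) + (-0.307381) = -1.368573
H' = -(-1.368573) = 1.368573 ≈ 1.3686

1.3686


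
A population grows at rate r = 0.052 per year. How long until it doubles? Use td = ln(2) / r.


td = ln(2) / 0.052 = 0.693147 / 0.052 = 13.3298 ≈ 13.3 years

13.3 years


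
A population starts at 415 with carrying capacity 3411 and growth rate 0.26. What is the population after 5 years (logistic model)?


(K - N0)/N0 = (3411 - 415)/415 = 2996/415 = 7.21928
r*t = 0.26 * 5 = 1.3; exp(-1.3) = 0.272532
7.21928 * 0.272532 = 1.96748
1 + 1.96748 = 2.96748
N = 3411 / 2.96748 = 1149.46 ≈ 1149

1149


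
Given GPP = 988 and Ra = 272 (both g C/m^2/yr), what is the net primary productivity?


NPP = GPP - Ra = 988 - 272 = 716 g C/m^2/yr

716 g C/m^2/yr


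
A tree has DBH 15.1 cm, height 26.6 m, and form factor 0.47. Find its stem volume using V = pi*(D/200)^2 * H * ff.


(D/200)^2 = (15.1/200)^2 = 0.0755^2 = 0.00570025
BA = 3.141593 * 0.00570025 = 0.0179079 m^2
V = 0.0179079 * 26.6 * 0.47 = 0.223885 ≈ 0.224 m^3

0.224 m^3


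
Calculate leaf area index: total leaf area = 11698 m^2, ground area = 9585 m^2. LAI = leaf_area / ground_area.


LAI = 11698 / 9585 = 1.2204 ≈ 1.22

1.22


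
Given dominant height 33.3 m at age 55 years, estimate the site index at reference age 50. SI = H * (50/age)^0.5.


50/55 = 0.909091
(0.909091)^0.5 = 0.953463
SI = 33.3 * 0.953463 = 31.7503 ≈ 31.8 m

31.8 m


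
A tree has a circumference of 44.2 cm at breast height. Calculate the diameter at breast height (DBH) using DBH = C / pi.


DBH = C / pi = 44.2 / 3.141593 = 14.0693 ≈ 14.07 cm

14.07 cm


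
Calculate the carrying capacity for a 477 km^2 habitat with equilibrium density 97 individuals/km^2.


K = 97 * 477 = 46269 individuals

46269 individuals


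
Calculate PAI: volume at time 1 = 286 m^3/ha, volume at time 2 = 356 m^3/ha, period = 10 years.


PAI = (V2 - V1) / period = (356 - 286) / 10 = 70 / 10 = 7.00 m^3/ha/yr

7.00 m^3/ha/yr


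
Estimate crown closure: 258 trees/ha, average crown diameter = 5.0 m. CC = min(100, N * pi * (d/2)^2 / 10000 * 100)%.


(d/2)^2 = (5.0/2)^2 = 2.5^2 = 6.25
Crown area = 3.141593 * 6.25 = 19.6350 m^2
N * area / 10000 * 100 = 258 * 19.6350 / 10000 * 100 = 50.6583
CC = min(100, 50.6583) = 50.6583 ≈ 50.7%

50.7%


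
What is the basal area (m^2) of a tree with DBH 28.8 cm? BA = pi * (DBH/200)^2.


D/200 = 28.8/200 = 0.144 m
(D/200)^2 = 0.144^2 = 0.020736
BA = 3.141593 * 0.020736 = 0.0651441 ≈ 0.0651 m^2

0.0651 m^2


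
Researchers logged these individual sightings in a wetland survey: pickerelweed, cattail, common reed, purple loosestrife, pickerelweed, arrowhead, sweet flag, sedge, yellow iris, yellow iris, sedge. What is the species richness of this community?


Total individuals logged = 11
Distinct species (count of individuals): pickerelweed (2), cattail (1), common reed (1), purple loosestrife (1), arrowhead (1), sweet flag (1), sedge (2), yellow iris (2)
Species richness = number of distinct species = 8

8


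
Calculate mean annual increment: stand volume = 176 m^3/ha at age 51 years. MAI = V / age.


MAI = 176 / 51 = 3.4510 ≈ 3.45 m^3/ha/yr

3.45 m^3/ha/yr


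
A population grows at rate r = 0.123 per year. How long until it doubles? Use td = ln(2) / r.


td = ln(2) / 0.123 = 0.693147 / 0.123 = 5.63534 ≈ 5.6 years

5.6 years


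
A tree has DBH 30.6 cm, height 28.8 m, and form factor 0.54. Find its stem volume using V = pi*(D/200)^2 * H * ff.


(D/200)^2 = (30.6/200)^2 = 0.153^2 = 0.023409
BA = 3.141593 * 0.023409 = 0.0735416 m^2
V = 0.0735416 * 28.8 * 0.54 = 1.14372 ≈ 1.144 m^3

1.144 m^3


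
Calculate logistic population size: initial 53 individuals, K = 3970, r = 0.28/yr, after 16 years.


(K - N0)/N0 = (3970 - 53)/53 = 3917/53 = 73.9057
r*t = 0.28 * 16 = 4.48; exp(-4.48) = 0.0113334
73.9057 * 0.0113334 = 0.837603
1 + 0.837603 = 1.83760
N = 3970 / 1.83760 = 2160.43 ≈ 2160

2160


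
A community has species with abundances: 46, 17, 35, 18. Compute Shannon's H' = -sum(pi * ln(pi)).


Total N = 46 + 17 + 35 + 18 = 116
Per-species terms:
  p = 46/116 = 0.396552; ln(p) = -0.924948; p*ln(p) = 0.396552 * (-0.924948) = -0.366790
  p = 17/116 = 0.146552; ln(p) = -1.920375; p*ln(p) = 0.146552 * (-1.920375) = -0.281435
  p = 35/116 = 0.301724; ln(p) = -1.198243; p*ln(p) = 0.301724 * (-1.198243) = -0.361539
  p = 18/116 = 0.155172; ln(p) = -1.863221; p*ln(p) = 0.155172 * (-1.863221) = -0.289120
sum(p*ln(p)) = (-0.366790) + (-0.281435) + (-0.361539) + (-0.289120) = -1.298884
H' = -(-1.298884) = 1.298884 ≈ 1.2989

1.2989


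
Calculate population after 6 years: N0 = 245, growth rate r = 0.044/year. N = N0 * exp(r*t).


r*t = 0.044 * 6 = 0.264
exp(0.264) = 1.30213
N = 245 * 1.30213 = 319.022 ≈ 319

319


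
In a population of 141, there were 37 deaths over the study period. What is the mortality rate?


Mortality rate = 37 / 141 = 0.262411 ≈ 0.2624

0.2624


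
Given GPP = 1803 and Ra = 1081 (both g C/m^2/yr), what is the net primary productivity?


NPP = GPP - Ra = 1803 - 1081 = 722 g C/m^2/yr

722 g C/m^2/yr


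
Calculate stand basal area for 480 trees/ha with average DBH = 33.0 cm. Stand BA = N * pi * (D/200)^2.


(D/200)^2 = (33.0/200)^2 = 0.165^2 = 0.027225
Individual BA = 3.141593 * 0.027225 = 0.0855299 m^2
Stand BA = 480 * 0.0855299 = 41.0544 ≈ 41.05 m^2/ha

41.05 m^2/ha


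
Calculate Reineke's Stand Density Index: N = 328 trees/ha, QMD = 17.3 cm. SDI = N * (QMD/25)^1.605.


QMD/25 = 17.3/25 = 0.692
(0.692)^1.605 = exp(1.605 * ln(0.692)) = exp(1.605 * (-0.368169)) = exp(-0.590911) = 0.553823
SDI = 328 * 0.553823 = 181.654 ≈ 182

182


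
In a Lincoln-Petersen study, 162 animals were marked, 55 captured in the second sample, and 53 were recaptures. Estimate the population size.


N = M * C / R = 162 * 55 / 53 = 8910 / 53 = 168.11 ≈ 168

168 individuals


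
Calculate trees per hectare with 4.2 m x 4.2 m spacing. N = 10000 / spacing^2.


N = 10000 / 4.2^2 = 10000 / 17.64 = 566.893 ≈ 567 trees/ha

567 trees/ha


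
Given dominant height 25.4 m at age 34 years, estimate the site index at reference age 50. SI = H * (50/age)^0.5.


50/34 = 1.47059
(1.47059)^0.5 = 1.21268
SI = 25.4 * 1.21268 = 30.8021 ≈ 30.8 m

30.8 m


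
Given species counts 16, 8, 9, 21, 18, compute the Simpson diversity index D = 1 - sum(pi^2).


Total N = 16 + 8 + 9 + 21 + 18 = 72
Per-species terms:
  p = 16/72 = 0.222222; p^2 = 0.222222^2 = 0.049383
  p = 8/72 = 0.111111; p^2 = 0.111111^2 = 0.012346
  p = 9/72 = 0.125000; p^2 = 0.125000^2 = 0.015625
  p = 21/72 = 0.291667; p^2 = 0.291667^2 = 0.085070
  p = 18/72 = 0.250000; p^2 = 0.250000^2 = 0.062500
sum(p^2) = 0.049383 + 0.012346 + 0.015625 + 0.085070 + 0.062500 = 0.224924
D = 1 - 0.224924 = 0.775076 ≈ 0.7751

0.7751


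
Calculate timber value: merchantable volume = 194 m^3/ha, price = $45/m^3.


Value = 194 * 45 = $8730/ha

$8730/ha


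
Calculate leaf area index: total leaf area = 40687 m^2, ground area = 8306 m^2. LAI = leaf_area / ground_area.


LAI = 40687 / 8306 = 4.8985 ≈ 4.90

4.90


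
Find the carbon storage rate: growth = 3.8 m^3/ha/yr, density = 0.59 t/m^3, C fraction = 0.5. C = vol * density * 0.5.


C = 3.8 * 0.59 * 0.5 = 1.121 ≈ 1.12 t C/ha/yr

1.12 t C/ha/yr


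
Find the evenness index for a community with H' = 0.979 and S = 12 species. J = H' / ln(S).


ln(12) = 2.48491
J = H' / ln(S) = 0.979 / 2.48491 = 0.393978 ≈ 0.3940

0.3940


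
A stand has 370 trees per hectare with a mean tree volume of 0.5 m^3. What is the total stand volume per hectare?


V_stand = 370 * 0.5 = 185.0 m^3/ha

185.0 m^3/ha


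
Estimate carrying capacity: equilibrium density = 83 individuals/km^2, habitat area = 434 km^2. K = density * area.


K = 83 * 434 = 36022 individuals

36022 individuals


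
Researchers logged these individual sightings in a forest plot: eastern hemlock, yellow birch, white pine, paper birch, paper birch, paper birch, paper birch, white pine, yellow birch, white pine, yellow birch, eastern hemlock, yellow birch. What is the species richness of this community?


Total individuals logged = 13
Distinct species (count of individuals): eastern hemlock (2), yellow birch (4), white pine (3), paper birch (4)
Species richness = number of distinct species = 4

4


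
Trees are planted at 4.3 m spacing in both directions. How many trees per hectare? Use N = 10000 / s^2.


N = 10000 / 4.3^2 = 10000 / 18.49 = 540.833 ≈ 541 trees/ha

541 trees/ha


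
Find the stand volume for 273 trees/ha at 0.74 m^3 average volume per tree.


V_stand = 273 * 0.74 = 202.02 ≈ 202.0 m^3/ha

202.0 m^3/ha


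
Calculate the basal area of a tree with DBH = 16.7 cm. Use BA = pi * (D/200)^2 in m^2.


D/200 = 16.7/200 = 0.0835 m
(D/200)^2 = 0.0835^2 = 0.00697225
BA = 3.141593 * 0.00697225 = 0.0219040 ≈ 0.0219 m^2

0.0219 m^2


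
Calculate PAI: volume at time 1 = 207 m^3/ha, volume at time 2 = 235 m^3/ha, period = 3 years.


PAI = (V2 - V1) / period = (235 - 207) / 3 = 28 / 3 = 9.3333 ≈ 9.33 m^3/ha/yr

9.33 m^3/ha/yr


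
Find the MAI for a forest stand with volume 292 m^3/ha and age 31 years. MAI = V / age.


MAI = 292 / 31 = 9.4194 ≈ 9.42 m^3/ha/yr

9.42 m^3/ha/yr


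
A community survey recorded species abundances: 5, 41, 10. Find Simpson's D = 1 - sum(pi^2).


Total N = 5 + 41 + 10 = 56
Per-species terms:
  p = 5/56 = 0.089286; p^2 = 0.089286^2 = 0.007972
  p = 41/56 = 0.732143; p^2 = 0.732143^2 = 0.536033
  p = 10/56 = 0.178571; p^2 = 0.178571^2 = 0.031888
sum(p^2) = 0.007972 + 0.536033 + 0.031888 = 0.575893
D = 1 - 0.575893 = 0.424107 ≈ 0.4241

0.4241


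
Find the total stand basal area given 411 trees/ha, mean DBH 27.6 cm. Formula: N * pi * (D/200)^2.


(D/200)^2 = (27.6/200)^2 = 0.138^2 = 0.019044
Individual BA = 3.141593 * 0.019044 = 0.0598285 m^2
Stand BA = 411 * 0.0598285 = 24.5895 ≈ 24.59 m^2/ha

24.59 m^2/ha


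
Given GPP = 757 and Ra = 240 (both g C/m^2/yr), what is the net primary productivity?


NPP = GPP - Ra = 757 - 240 = 517 g C/m^2/yr

517 g C/m^2/yr


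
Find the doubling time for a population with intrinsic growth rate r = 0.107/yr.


td = ln(2) / 0.107 = 0.693147 / 0.107 = 6.47801 ≈ 6.5 years

6.5 years


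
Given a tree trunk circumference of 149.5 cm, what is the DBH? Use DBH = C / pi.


DBH = C / pi = 149.5 / 3.141593 = 47.5873 ≈ 47.59 cm

47.59 cm


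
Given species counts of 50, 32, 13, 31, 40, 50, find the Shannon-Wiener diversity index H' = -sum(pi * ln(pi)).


Total N = 50 + 32 + 13 + 31 + 40 + 50 = 216
Per-species terms:
  p = 50/216 = 0.231481; ln(p) = -1.463257; p*ln(p) = 0.231481 * (-1.463257) = -0.338716
  p = 32/216 = 0.148148; ln(p) = -1.909544; p*ln(p) = 0.148148 * (-1.909544) = -0.282895
  p = 13/216 = 0.060185; ln(p) = -2.810332; p*ln(p) = 0.060185 * (-2.810332) = -0.169140
  p = 31/216 = 0.143519; ln(p) = -1.941288; p*ln(p) = 0.143519 * (-1.941288) = -0.278612
  p = 40/216 = 0.185185; ln(p) = -1.686400; p*ln(p) = 0.185185 * (-1.686400) = -0.312296
  p = 50/216 = 0.231481; ln(p) = -1.463257; p*ln(p) = 0.231481 * (-1.463257) = -0.338716
sum(p*ln(p)) = (-0.338716) + (-0.282895) + (-0.169140) + (-0.278612) + (-0.312296) + (-0.338716) = -1.720375
H' = -(-1.720375) = 1.720375 ≈ 1.7204

1.7204


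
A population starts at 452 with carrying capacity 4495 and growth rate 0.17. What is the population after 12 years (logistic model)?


(K - N0)/N0 = (4495 - 452)/452 = 4043/452 = 8.94469
r*t = 0.17 * 12 = 2.04; exp(-2.04) = 0.130029
8.94469 * 0.130029 = 1.16307
1 + 1.16307 = 2.16307
N = 4495 / 2.16307 = 2078.06 ≈ 2078

2078


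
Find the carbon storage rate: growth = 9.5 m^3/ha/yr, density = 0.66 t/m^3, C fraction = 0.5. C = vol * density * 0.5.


C = 9.5 * 0.66 * 0.5 = 3.135 ≈ 3.14 t C/ha/yr

3.14 t C/ha/yr


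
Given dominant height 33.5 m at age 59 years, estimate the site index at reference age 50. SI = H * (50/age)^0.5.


50/59 = 0.847458
(0.847458)^0.5 = 0.920575
SI = 33.5 * 0.920575 = 30.8393 ≈ 30.8 m

30.8 m


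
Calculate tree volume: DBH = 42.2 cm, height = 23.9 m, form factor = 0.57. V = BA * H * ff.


(D/200)^2 = (42.2/200)^2 = 0.211^2 = 0.044521
BA = 3.141593 * 0.044521 = 0.139867 m^2
V = 0.139867 * 23.9 * 0.57 = 1.90541 ≈ 1.905 m^3

1.905 m^3


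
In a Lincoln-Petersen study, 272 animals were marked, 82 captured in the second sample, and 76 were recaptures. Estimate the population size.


N = M * C / R = 272 * 82 / 76 = 22304 / 76 = 293.47 ≈ 293

293 individuals


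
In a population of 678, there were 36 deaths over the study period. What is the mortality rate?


Mortality rate = 36 / 678 = 0.053097 ≈ 0.0531

0.0531


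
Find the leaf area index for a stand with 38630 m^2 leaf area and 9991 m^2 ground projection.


LAI = 38630 / 9991 = 3.8665 ≈ 3.87

3.87


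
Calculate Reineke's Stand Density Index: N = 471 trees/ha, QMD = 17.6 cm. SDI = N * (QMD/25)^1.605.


QMD/25 = 17.6/25 = 0.704
(0.704)^1.605 = exp(1.605 * ln(0.704)) = exp(1.605 * (-0.350977)) = exp(-0.563318) = 0.569317
SDI = 471 * 0.569317 = 268.148 ≈ 268

268


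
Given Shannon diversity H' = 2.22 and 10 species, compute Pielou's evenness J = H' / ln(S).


ln(10) = 2.30259
J = H' / ln(S) = 2.22 / 2.30259 = 0.964132 ≈ 0.9641

0.9641


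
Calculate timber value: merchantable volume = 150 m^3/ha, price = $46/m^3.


Value = 150 * 46 = $6900/ha

$6900/ha


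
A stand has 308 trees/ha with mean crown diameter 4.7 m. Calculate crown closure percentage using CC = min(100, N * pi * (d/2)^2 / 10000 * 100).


(d/2)^2 = (4.7/2)^2 = 2.35^2 = 5.5225
Crown area = 3.141593 * 5.5225 = 17.3494 m^2
N * area / 10000 * 100 = 308 * 17.3494 / 10000 * 100 = 53.4362
CC = min(100, 53.4362) = 53.4362 ≈ 53.4%

53.4%


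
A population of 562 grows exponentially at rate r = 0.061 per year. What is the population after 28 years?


r*t = 0.061 * 28 = 1.708
exp(1.708) = 5.51791
N = 562 * 5.51791 = 3101.07 ≈ 3101

3101


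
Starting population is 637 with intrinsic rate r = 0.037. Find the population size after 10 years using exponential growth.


r*t = 0.037 * 10 = 0.37
exp(0.37) = 1.44773
N = 637 * 1.44773 = 922.204 ≈ 922

922


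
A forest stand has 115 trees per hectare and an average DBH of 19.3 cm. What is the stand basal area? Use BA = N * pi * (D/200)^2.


(D/200)^2 = (19.3/200)^2 = 0.0965^2 = 0.00931225
Individual BA = 3.141593 * 0.00931225 = 0.0292553 m^2
Stand BA = 115 * 0.0292553 = 3.36436 ≈ 3.36 m^2/ha

3.36 m^2/ha


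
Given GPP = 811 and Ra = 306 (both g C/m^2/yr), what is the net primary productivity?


NPP = GPP - Ra = 811 - 306 = 505 g C/m^2/yr

505 g C/m^2/yr


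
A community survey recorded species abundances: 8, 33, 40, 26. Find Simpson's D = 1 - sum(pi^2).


Total N = 8 + 33 + 40 + 26 = 107
Per-species terms:
  p = 8/107 = 0.074766; p^2 = 0.074766^2 = 0.005590
  p = 33/107 = 0.308411; p^2 = 0.308411^2 = 0.095117
  p = 40/107 = 0.373832; p^2 = 0.373832^2 = 0.139750
  p = 26/107 = 0.242991; p^2 = 0.242991^2 = 0.059045
sum(p^2) = 0.005590 + 0.095117 + 0.139750 + 0.059045 = 0.299502
D = 1 - 0.299502 = 0.700498 ≈ 0.7005

0.7005


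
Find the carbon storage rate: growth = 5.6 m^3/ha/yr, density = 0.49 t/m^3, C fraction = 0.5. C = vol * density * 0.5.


C = 5.6 * 0.49 * 0.5 = 1.372 ≈ 1.37 t C/ha/yr

1.37 t C/ha/yr


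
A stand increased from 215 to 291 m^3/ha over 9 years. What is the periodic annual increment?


PAI = (V2 - V1) / period = (291 - 215) / 9 = 76 / 9 = 8.4444 ≈ 8.44 m^3/ha/yr

8.44 m^3/ha/yr


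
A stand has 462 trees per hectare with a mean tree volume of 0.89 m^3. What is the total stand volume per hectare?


V_stand = 462 * 0.89 = 411.18 ≈ 411.2 m^3/ha

411.2 m^3/ha


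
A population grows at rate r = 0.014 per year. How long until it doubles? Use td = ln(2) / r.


td = ln(2) / 0.014 = 0.693147 / 0.014 = 49.5105 ≈ 49.5 years

49.5 years


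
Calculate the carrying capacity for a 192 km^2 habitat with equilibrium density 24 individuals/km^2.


K = 24 * 192 = 4608 individuals

4608 individuals


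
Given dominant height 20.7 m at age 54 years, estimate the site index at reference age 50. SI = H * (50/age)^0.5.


50/54 = 0.925926
(0.925926)^0.5 = 0.962250
SI = 20.7 * 0.962250 = 19.9186 ≈ 19.9 m

19.9 m


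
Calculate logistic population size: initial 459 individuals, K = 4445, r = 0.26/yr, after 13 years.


(K - N0)/N0 = (4445 - 459)/459 = 3986/459 = 8.68410
r*t = 0.26 * 13 = 3.38; exp(-3.38) = 0.0340475
8.68410 * 0.0340475 = 0.295672
1 + 0.295672 = 1.29567
N = 4445 / 1.29567 = 3430.66 ≈ 3431

3431


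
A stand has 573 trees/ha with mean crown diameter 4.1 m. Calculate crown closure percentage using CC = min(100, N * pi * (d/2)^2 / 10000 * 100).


(d/2)^2 = (4.1/2)^2 = 2.05^2 = 4.2025
Crown area = 3.141593 * 4.2025 = 13.2025 m^2
N * area / 10000 * 100 = 573 * 13.2025 / 10000 * 100 = 75.6503
CC = min(100, 75.6503) = 75.6503 ≈ 75.7%

75.7%


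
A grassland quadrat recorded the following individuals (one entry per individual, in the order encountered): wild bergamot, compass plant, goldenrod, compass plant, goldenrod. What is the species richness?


Total individuals logged = 5
Distinct species (count of individuals): wild bergamot (1), compass plant (2), goldenrod (2)
Species richness = number of distinct species = 3

3


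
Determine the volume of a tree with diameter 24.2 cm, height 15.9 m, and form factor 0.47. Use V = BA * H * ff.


(D/200)^2 = (24.2/200)^2 = 0.121^2 = 0.014641
BA = 3.141593 * 0.014641 = 0.0459961 m^2
V = 0.0459961 * 15.9 * 0.47 = 0.343729 ≈ 0.344 m^3

0.344 m^3


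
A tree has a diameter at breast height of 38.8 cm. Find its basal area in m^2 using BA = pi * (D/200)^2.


D/200 = 38.8/200 = 0.194 m
(D/200)^2 = 0.194^2 = 0.037636
BA = 3.141593 * 0.037636 = 0.118237 ≈ 0.1182 m^2

0.1182 m^2


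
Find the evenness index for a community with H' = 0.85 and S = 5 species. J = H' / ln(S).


ln(5) = 1.60944
J = H' / ln(S) = 0.85 / 1.60944 = 0.528134 ≈ 0.5281

0.5281


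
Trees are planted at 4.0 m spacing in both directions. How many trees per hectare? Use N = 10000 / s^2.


N = 10000 / 4.0^2 = 10000 / 16 = 625.000 ≈ 625 trees/ha

625 trees/ha


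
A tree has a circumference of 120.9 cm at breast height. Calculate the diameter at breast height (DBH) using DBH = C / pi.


DBH = C / pi = 120.9 / 3.141593 = 38.4837 ≈ 38.48 cm

38.48 cm


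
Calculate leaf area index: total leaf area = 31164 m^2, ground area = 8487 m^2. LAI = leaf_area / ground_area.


LAI = 31164 / 8487 = 3.6720 ≈ 3.67

3.67


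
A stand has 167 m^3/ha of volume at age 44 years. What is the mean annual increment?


MAI = 167 / 44 = 3.7955 ≈ 3.80 m^3/ha/yr

3.80 m^3/ha/yr


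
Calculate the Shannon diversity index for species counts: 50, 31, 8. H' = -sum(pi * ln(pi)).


Total N = 50 + 31 + 8 = 89
Per-species terms:
  p = 50/89 = 0.561798; ln(p) = -0.576613; p*ln(p) = 0.561798 * (-0.576613) = -0.323940
  p = 31/89 = 0.348315; ln(p) = -1.054648; p*ln(p) = 0.348315 * (-1.054648) = -0.367350
  p = 8/89 = 0.089888; ln(p) = -2.409191; p*ln(p) = 0.089888 * (-2.409191) = -0.216557
sum(p*ln(p)) = (-0.323940) + (-0.367350) + (-0.216557) = -0.907847
H' = -(-0.907847) = 0.907847 ≈ 0.9078

0.9078


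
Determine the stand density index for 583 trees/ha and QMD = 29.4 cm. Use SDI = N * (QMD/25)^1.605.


QMD/25 = 29.4/25 = 1.176
(1.176)^1.605 = exp(1.605 * ln(1.176)) = exp(1.605 * 0.162119) = exp(0.260201) = 1.29719
SDI = 583 * 1.29719 = 756.262 ≈ 756

756


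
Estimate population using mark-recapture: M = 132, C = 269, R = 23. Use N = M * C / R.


N = M * C / R = 132 * 269 / 23 = 35508 / 23 = 1543.83 ≈ 1544

1544 individuals


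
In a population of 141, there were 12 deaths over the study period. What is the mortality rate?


Mortality rate = 12 / 141 = 0.085106 ≈ 0.0851

0.0851


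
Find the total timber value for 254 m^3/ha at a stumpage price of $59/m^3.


Value = 254 * 59 = $14986/ha

$14986/ha


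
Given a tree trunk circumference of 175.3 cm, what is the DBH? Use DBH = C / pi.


DBH = C / pi = 175.3 / 3.141593 = 55.7997 ≈ 55.80 cm

55.80 cm


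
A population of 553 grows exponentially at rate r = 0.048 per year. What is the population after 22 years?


r*t = 0.048 * 22 = 1.056
exp(1.056) = 2.87485
N = 553 * 2.87485 = 1589.79 ≈ 1590

1590


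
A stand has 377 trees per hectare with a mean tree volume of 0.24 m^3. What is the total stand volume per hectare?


V_stand = 377 * 0.24 = 90.48 ≈ 90.5 m^3/ha

90.5 m^3/ha


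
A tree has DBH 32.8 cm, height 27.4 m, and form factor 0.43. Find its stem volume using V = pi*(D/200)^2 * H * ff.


(D/200)^2 = (32.8/200)^2 = 0.164^2 = 0.026896
BA = 3.141593 * 0.026896 = 0.0844963 m^2
V = 0.0844963 * 27.4 * 0.43 = 0.995535 ≈ 0.996 m^3

0.996 m^3


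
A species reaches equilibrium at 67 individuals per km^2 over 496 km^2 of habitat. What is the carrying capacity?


K = 67 * 496 = 33232 individuals

33232 individuals


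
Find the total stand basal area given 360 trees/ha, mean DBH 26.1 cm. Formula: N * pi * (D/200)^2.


(D/200)^2 = (26.1/200)^2 = 0.1305^2 = 0.01703025
Individual BA = 3.141593 * 0.01703025 = 0.0535021 m^2
Stand BA = 360 * 0.0535021 = 19.2608 ≈ 19.26 m^2/ha

19.26 m^2/ha


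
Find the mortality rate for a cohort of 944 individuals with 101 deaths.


Mortality rate = 101 / 944 = 0.106992 ≈ 0.1070

0.1070


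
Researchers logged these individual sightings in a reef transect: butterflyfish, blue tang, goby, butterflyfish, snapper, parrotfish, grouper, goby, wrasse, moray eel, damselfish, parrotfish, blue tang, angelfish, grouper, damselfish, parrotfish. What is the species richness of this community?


Total individuals logged = 17
Distinct species (count of individuals): butterflyfish (2), blue tang (2), goby (2), snapper (1), parrotfish (3), grouper (2), wrasse (1), moray eel (1), damselfish (2), angelfish (1)
Species richness = number of distinct species = 10

10


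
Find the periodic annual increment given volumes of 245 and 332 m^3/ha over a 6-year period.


PAI = (V2 - V1) / period = (332 - 245) / 6 = 87 / 6 = 14.50 m^3/ha/yr

14.50 m^3/ha/yr


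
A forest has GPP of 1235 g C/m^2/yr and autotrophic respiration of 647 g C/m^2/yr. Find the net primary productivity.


NPP = GPP - Ra = 1235 - 647 = 588 g C/m^2/yr

588 g C/m^2/yr


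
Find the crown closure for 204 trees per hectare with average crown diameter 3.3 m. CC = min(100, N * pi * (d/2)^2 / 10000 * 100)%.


(d/2)^2 = (3.3/2)^2 = 1.65^2 = 2.7225
Crown area = 3.141593 * 2.7225 = 8.55299 m^2
N * area / 10000 * 100 = 204 * 8.55299 / 10000 * 100 = 17.4481
CC = min(100, 17.4481) = 17.4481 ≈ 17.4%

17.4%


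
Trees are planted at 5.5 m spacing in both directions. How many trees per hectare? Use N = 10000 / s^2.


N = 10000 / 5.5^2 = 10000 / 30.25 = 330.579 ≈ 331 trees/ha

331 trees/ha


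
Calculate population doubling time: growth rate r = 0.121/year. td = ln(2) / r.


td = ln(2) / 0.121 = 0.693147 / 0.121 = 5.72849 ≈ 5.7 years

5.7 years


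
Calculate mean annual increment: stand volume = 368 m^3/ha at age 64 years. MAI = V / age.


MAI = 368 / 64 = 5.75 m^3/ha/yr

5.75 m^3/ha/yr


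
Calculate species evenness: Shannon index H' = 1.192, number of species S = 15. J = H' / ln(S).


ln(15) = 2.70805
J = H' / ln(S) = 1.192 / 2.70805 = 0.440169 ≈ 0.4402

0.4402


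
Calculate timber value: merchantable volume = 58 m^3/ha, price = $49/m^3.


Value = 58 * 49 = $2842/ha

$2842/ha


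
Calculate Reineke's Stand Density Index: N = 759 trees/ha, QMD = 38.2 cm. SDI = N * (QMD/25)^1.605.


QMD/25 = 38.2/25 = 1.528
(1.528)^1.605 = exp(1.605 * ln(1.528)) = exp(1.605 * 0.423960) = exp(0.680456) = 1.97478
SDI = 759 * 1.97478 = 1498.86 ≈ 1499

1499


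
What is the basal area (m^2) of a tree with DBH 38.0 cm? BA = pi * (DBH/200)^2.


D/200 = 38.0/200 = 0.19 m
(D/200)^2 = 0.19^2 = 0.0361
BA = 3.141593 * 0.0361 = 0.113412 ≈ 0.1134 m^2

0.1134 m^2


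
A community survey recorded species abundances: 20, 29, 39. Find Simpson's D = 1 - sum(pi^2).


Total N = 20 + 29 + 39 = 88
Per-species terms:
  p = 20/88 = 0.227273; p^2 = 0.227273^2 = 0.051653
  p = 29/88 = 0.329545; p^2 = 0.329545^2 = 0.108600
  p = 39/88 = 0.443182; p^2 = 0.443182^2 = 0.196410
sum(p^2) = 0.051653 + 0.108600 + 0.196410 = 0.356663
D = 1 - 0.356663 = 0.643337 ≈ 0.6433

0.6433


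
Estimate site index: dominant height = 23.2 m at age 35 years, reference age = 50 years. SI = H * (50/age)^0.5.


50/35 = 1.42857
(1.42857)^0.5 = 1.19523
SI = 23.2 * 1.19523 = 27.7293 ≈ 27.7 m

27.7 m


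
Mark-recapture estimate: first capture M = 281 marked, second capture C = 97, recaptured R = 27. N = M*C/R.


N = M * C / R = 281 * 97 / 27 = 27257 / 27 = 1009.52 ≈ 1010

1010 individuals


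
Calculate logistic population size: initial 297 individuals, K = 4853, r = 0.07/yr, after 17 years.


(K - N0)/N0 = (4853 - 297)/297 = 4556/297 = 15.3401
r*t = 0.07 * 17 = 1.19; exp(-1.19) = 0.304221
15.3401 * 0.304221 = 4.66678
1 + 4.66678 = 5.66678
N = 4853 / 5.66678 = 856.395 ≈ 856

856


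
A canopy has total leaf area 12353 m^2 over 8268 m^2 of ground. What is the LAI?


LAI = 12353 / 8268 = 1.4941 ≈ 1.49

1.49


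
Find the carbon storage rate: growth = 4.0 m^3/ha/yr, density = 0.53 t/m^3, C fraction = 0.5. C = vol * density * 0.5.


C = 4.0 * 0.53 * 0.5 = 1.06 t C/ha/yr

1.06 t C/ha/yr


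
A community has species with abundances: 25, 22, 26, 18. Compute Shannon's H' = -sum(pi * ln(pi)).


Total N = 25 + 22 + 26 + 18 = 91
Per-species terms:
  p = 25/91 = 0.274725; ln(p) = -1.291985; p*ln(p) = 0.274725 * (-1.291985) = -0.354941
  p = 22/91 = 0.241758; ln(p) = -1.419818; p*ln(p) = 0.241758 * (-1.419818) = -0.343252
  p = 26/91 = 0.285714; ln(p) = -1.252764; p*ln(p) = 0.285714 * (-1.252764) = -0.357932
  p = 18/91 = 0.197802; ln(p) = -1.620489; p*ln(p) = 0.197802 * (-1.620489) = -0.320536
sum(p*ln(p)) = (-0.354941) + (-0.343252) + (-0.357932) + (-0.320536) = -1.376661
H' = -(-1.376661) = 1.376661 ≈ 1.3767

1.3767


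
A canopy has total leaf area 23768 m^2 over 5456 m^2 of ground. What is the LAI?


LAI = 23768 / 5456 = 4.3563 ≈ 4.36

4.36


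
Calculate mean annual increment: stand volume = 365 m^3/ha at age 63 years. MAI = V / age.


MAI = 365 / 63 = 5.7937 ≈ 5.79 m^3/ha/yr

5.79 m^3/ha/yr


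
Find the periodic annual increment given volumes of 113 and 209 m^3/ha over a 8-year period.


PAI = (V2 - V1) / period = (209 - 113) / 8 = 96 / 8 = 12.00 m^3/ha/yr

12.00 m^3/ha/yr


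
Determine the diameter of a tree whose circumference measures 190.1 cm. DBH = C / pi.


DBH = C / pi = 190.1 / 3.141593 = 60.5107 ≈ 60.51 cm

60.51 cm


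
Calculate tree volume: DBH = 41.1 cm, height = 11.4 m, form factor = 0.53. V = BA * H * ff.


(D/200)^2 = (41.1/200)^2 = 0.2055^2 = 0.04223025
BA = 3.141593 * 0.04223025 = 0.132670 m^2
V = 0.132670 * 11.4 * 0.53 = 0.801592 ≈ 0.802 m^3

0.802 m^3


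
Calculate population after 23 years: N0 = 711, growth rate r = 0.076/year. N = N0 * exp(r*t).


r*t = 0.076 * 23 = 1.748
exp(1.748) = 5.74310
N = 711 * 5.74310 = 4083.34 ≈ 4083

4083


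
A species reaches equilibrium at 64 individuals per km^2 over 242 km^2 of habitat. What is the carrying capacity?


K = 64 * 242 = 15488 individuals

15488 individuals


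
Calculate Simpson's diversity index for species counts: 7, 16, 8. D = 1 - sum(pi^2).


Total N = 7 + 16 + 8 = 31
Per-species terms:
  p = 7/31 = 0.225806; p^2 = 0.225806^2 = 0.050988
  p = 16/31 = 0.516129; p^2 = 0.516129^2 = 0.266389
  p = 8/31 = 0.258065; p^2 = 0.258065^2 = 0.066598
sum(p^2) = 0.050988 + 0.266389 + 0.066598 = 0.383975
D = 1 - 0.383975 = 0.616025 ≈ 0.6160

0.6160


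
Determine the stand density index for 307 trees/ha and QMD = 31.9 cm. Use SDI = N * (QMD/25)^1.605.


QMD/25 = 31.9/25 = 1.276
(1.276)^1.605 = exp(1.605 * ln(1.276)) = exp(1.605 * 0.243730) = exp(0.391187) = 1.47874
SDI = 307 * 1.47874 = 453.973 ≈ 454

454


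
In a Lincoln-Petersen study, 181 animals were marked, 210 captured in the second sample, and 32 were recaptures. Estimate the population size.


N = M * C / R = 181 * 210 / 32 = 38010 / 32 = 1187.81 ≈ 1188

1188 individuals


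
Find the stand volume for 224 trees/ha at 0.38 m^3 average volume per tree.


V_stand = 224 * 0.38 = 85.12 ≈ 85.1 m^3/ha

85.1 m^3/ha


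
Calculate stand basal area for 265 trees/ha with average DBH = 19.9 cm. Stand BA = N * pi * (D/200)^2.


(D/200)^2 = (19.9/200)^2 = 0.0995^2 = 0.00990025
Individual BA = 3.141593 * 0.00990025 = 0.0311026 m^2
Stand BA = 265 * 0.0311026 = 8.24219 ≈ 8.24 m^2/ha

8.24 m^2/ha


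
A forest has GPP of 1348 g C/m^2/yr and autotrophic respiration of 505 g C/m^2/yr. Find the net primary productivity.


NPP = GPP - Ra = 1348 - 505 = 843 g C/m^2/yr

843 g C/m^2/yr


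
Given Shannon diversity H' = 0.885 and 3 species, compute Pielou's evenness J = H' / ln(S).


ln(3) = 1.09861
J = H' / ln(S) = 0.885 / 1.09861 = 0.805563 ≈ 0.8056

0.8056


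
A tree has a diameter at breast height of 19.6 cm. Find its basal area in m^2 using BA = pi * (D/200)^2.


D/200 = 19.6/200 = 0.098 m
(D/200)^2 = 0.098^2 = 0.009604
BA = 3.141593 * 0.009604 = 0.0301719 ≈ 0.0302 m^2

0.0302 m^2


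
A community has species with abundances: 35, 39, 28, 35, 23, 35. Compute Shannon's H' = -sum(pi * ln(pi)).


Total N = 35 + 39 + 28 + 35 + 23 + 35 = 195
Per-species terms:
  p = 35/195 = 0.179487; ln(p) = -1.717652; p*ln(p) = 0.179487 * (-1.717652) = -0.308296
  p = 39/195 = 0.200000; ln(p) = -1.609438; p*ln(p) = 0.200000 * (-1.609438) = -0.321888
  p = 28/195 = 0.143590; ln(p) = -1.940793; p*ln(p) = 0.143590 * (-1.940793) = -0.278678
  p = 35/195 = 0.179487; ln(p) = -1.717652; p*ln(p) = 0.179487 * (-1.717652) = -0.308296
  p = 23/195 = 0.117949; ln(p) = -2.137503; p*ln(p) = 0.117949 * (-2.137503) = -0.252116
  p = 35/195 = 0.179487; ln(p) = -1.717652; p*ln(p) = 0.179487 * (-1.717652) = -0.308296
sum(p*ln(p)) = (-0.308296) + (-0.321888) + (-0.278678) + (-0.308296) + (-0.252116) + (-0.308296) = -1.777570
H' = -(-1.777570) = 1.777570 ≈ 1.7776

1.7776


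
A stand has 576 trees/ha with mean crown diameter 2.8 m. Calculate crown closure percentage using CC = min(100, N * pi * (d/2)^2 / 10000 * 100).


(d/2)^2 = (2.8/2)^2 = 1.4^2 = 1.96
Crown area = 3.141593 * 1.96 = 6.15752 m^2
N * area / 10000 * 100 = 576 * 6.15752 / 10000 * 100 = 35.4673
CC = min(100, 35.4673) = 35.4673 ≈ 35.5%

35.5%


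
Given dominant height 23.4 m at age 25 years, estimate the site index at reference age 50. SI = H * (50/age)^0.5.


50/25 = 2.00000
(2.00000)^0.5 = 1.41421
SI = 23.4 * 1.41421 = 33.0925 ≈ 33.1 m

33.1 m


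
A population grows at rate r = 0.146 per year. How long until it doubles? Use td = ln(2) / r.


td = ln(2) / 0.146 = 0.693147 / 0.146 = 4.74758 ≈ 4.7 years

4.7 years


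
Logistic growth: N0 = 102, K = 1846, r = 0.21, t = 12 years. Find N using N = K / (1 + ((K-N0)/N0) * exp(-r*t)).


(K - N0)/N0 = (1846 - 102)/102 = 1744/102 = 17.0980
r*t = 0.21 * 12 = 2.52; exp(-2.52) = 0.0804596
17.0980 * 0.0804596 = 1.37570
1 + 1.37570 = 2.37570
N = 1846 / 2.37570 = 777.034 ≈ 777

777


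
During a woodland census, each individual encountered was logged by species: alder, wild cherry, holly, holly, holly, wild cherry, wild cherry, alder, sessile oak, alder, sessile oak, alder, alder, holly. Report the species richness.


Total individuals logged = 14
Distinct species (count of individuals): alder (5), wild cherry (3), holly (4), sessile oak (2)
Species richness = number of distinct species = 4

4


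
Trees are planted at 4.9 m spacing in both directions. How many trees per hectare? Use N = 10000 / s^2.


N = 10000 / 4.9^2 = 10000 / 24.01 = 416.493 ≈ 416 trees/ha

416 trees/ha


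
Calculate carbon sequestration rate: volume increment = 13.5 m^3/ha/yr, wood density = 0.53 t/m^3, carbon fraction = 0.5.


C = 13.5 * 0.53 * 0.5 = 3.5775 ≈ 3.58 t C/ha/yr

3.58 t C/ha/yr


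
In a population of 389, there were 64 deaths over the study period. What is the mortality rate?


Mortality rate = 64 / 389 = 0.164524 ≈ 0.1645

0.1645


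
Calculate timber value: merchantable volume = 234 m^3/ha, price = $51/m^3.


Value = 234 * 51 = $11934/ha

$11934/ha


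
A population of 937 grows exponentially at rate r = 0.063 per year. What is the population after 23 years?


r*t = 0.063 * 23 = 1.449
exp(1.449) = 4.25885
N = 937 * 4.25885 = 3990.54 ≈ 3991

3991


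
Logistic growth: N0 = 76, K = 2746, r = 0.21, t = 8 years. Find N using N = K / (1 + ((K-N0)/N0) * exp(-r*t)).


(K - N0)/N0 = (2746 - 76)/76 = 2670/76 = 35.1316
r*t = 0.21 * 8 = 1.68; exp(-1.68) = 0.186374
35.1316 * 0.186374 = 6.54762
1 + 6.54762 = 7.54762
N = 2746 / 7.54762 = 363.823 ≈ 364

364


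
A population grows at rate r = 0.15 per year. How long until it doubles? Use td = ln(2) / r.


td = ln(2) / 0.15 = 0.693147 / 0.15 = 4.62098 ≈ 4.6 years

4.6 years


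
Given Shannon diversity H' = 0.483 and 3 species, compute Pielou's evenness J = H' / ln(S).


ln(3) = 1.09861
J = H' / ln(S) = 0.483 / 1.09861 = 0.439646 ≈ 0.4396

0.4396


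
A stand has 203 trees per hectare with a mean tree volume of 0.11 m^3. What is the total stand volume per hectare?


V_stand = 203 * 0.11 = 22.33 ≈ 22.3 m^3/ha

22.3 m^3/ha


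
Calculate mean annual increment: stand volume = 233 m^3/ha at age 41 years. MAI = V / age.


MAI = 233 / 41 = 5.6829 ≈ 5.68 m^3/ha/yr

5.68 m^3/ha/yr


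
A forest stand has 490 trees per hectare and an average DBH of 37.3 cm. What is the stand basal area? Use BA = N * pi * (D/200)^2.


(D/200)^2 = (37.3/200)^2 = 0.1865^2 = 0.03478225
Individual BA = 3.141593 * 0.03478225 = 0.109272 m^2
Stand BA = 490 * 0.109272 = 53.5433 ≈ 53.54 m^2/ha

53.54 m^2/ha


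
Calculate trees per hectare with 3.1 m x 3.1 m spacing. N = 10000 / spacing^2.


N = 10000 / 3.1^2 = 10000 / 9.61 = 1040.58 ≈ 1041 trees/ha

1041 trees/ha


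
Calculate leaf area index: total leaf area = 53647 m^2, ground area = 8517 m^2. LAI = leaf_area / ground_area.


LAI = 53647 / 8517 = 6.2988 ≈ 6.30

6.30


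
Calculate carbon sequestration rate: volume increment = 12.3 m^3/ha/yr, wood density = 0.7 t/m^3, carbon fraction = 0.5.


C = 12.3 * 0.7 * 0.5 = 4.305 ≈ 4.31 t C/ha/yr

4.31 t C/ha/yr


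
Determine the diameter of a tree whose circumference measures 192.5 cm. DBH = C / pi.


DBH = C / pi = 192.5 / 3.141593 = 61.2746 ≈ 61.27 cm

61.27 cm


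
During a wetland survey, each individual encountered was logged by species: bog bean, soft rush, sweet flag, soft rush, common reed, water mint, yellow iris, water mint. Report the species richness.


Total individuals logged = 8
Distinct species (count of individuals): bog bean (1), soft rush (2), sweet flag (1), common reed (1), water mint (2), yellow iris (1)
Species richness = number of distinct species = 6

6


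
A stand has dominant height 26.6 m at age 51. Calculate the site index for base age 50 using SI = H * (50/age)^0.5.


50/51 = 0.980392
(0.980392)^0.5 = 0.990147
SI = 26.6 * 0.990147 = 26.3379 ≈ 26.3 m

26.3 m


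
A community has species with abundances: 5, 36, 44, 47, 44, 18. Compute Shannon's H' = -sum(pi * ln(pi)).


Total N = 5 + 36 + 44 + 47 + 44 + 18 = 194
Per-species terms:
  p = 5/194 = 0.025773; ln(p) = -3.658428; p*ln(p) = 0.025773 * (-3.658428) = -0.094289
  p = 36/194 = 0.185567; ln(p) = -1.684339; p*ln(p) = 0.185567 * (-1.684339) = -0.312558
  p = 44/194 = 0.226804; ln(p) = -1.483669; p*ln(p) = 0.226804 * (-1.483669) = -0.336502
  p = 47/194 = 0.242268; ln(p) = -1.417711; p*ln(p) = 0.242268 * (-1.417711) = -0.343466
  p = 44/194 = 0.226804; ln(p) = -1.483669; p*ln(p) = 0.226804 * (-1.483669) = -0.336502
  p = 18/194 = 0.092784; ln(p) = -2.377481; p*ln(p) = 0.092784 * (-2.377481) = -0.220592
sum(p*ln(p)) = (-0.094289) + (-0.312558) + (-0.336502) + (-0.343466) + (-0.336502) + (-0.220592) = -1.643909
H' = -(-1.643909) = 1.643909 ≈ 1.6439

1.6439


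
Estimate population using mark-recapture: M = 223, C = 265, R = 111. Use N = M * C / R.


N = M * C / R = 223 * 265 / 111 = 59095 / 111 = 532.39 ≈ 532

532 individuals


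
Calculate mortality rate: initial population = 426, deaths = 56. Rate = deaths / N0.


Mortality rate = 56 / 426 = 0.131455 ≈ 0.1315

0.1315


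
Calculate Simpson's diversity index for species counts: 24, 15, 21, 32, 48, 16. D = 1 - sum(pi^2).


Total N = 24 + 15 + 21 + 32 + 48 + 16 = 156
Per-species terms:
  p = 24/156 = 0.153846; p^2 = 0.153846^2 = 0.023669
  p = 15/156 = 0.096154; p^2 = 0.096154^2 = 0.009246
  p = 21/156 = 0.134615; p^2 = 0.134615^2 = 0.018121
  p = 32/156 = 0.205128; p^2 = 0.205128^2 = 0.042077
  p = 48/156 = 0.307692; p^2 = 0.307692^2 = 0.094674
  p = 16/156 = 0.102564; p^2 = 0.102564^2 = 0.010519
sum(p^2) = 0.023669 + 0.009246 + 0.018121 + 0.042077 + 0.094674 + 0.010519 = 0.198306
D = 1 - 0.198306 = 0.801694 ≈ 0.8017

0.8017


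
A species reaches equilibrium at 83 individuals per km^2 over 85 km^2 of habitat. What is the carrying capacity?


K = 83 * 85 = 7055 individuals

7055 individuals


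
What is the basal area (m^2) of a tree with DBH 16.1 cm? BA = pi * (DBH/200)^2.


D/200 = 16.1/200 = 0.0805 m
(D/200)^2 = 0.0805^2 = 0.00648025
BA = 3.141593 * 0.00648025 = 0.0203583 ≈ 0.0204 m^2

0.0204 m^2


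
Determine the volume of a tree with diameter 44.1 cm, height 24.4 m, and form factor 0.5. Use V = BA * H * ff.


(D/200)^2 = (44.1/200)^2 = 0.2205^2 = 0.04862025
BA = 3.141593 * 0.04862025 = 0.152745 m^2
V = 0.152745 * 24.4 * 0.5 = 1.86349 ≈ 1.863 m^3

1.863 m^3
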